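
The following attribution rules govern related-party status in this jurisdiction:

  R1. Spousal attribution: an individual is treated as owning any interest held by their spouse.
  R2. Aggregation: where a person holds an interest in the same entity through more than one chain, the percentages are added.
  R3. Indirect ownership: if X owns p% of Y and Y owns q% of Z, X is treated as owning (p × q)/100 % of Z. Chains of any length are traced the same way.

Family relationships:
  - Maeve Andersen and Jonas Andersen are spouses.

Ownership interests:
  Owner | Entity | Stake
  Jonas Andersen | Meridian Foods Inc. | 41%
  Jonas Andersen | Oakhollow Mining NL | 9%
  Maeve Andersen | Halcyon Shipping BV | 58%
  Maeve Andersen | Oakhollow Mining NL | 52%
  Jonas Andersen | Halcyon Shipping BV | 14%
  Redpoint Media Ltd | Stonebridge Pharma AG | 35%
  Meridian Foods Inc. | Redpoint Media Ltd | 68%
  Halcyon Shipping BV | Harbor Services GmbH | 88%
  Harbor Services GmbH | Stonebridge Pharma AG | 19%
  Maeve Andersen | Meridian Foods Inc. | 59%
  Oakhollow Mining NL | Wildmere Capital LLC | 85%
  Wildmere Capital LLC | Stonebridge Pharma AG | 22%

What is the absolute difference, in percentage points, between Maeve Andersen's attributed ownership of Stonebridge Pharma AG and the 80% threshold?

32.7546

By spousal attribution (R1), Maeve Andersen is treated as also owning Jonas Andersen's interest in Halcyon Shipping BV, giving 58% + 14% = 72%.
By spousal attribution (R1), Maeve Andersen is treated as also owning Jonas Andersen's interest in Oakhollow Mining NL, giving 52% + 9% = 61%.
By spousal attribution (R1), Maeve Andersen is treated as also owning Jonas Andersen's interest in Meridian Foods Inc, giving 59% + 41% = 100%.
Chain via Halcyon Shipping BV → Harbor Services GmbH (R3): 72% × 88% × 19% = 12.0384% of Stonebridge Pharma AG.
Chain via Oakhollow Mining NL → Wildmere Capital LLC (R3): 61% × 85% × 22% = 11.407% of Stonebridge Pharma AG.
Chain via Meridian Foods Inc. → Redpoint Media Ltd (R3): 100% × 68% × 35% = 23.8% of Stonebridge Pharma AG.
Aggregating (R2): 12.0384% + 11.407% + 23.8% = 47.2454%.
47.2454% falls short of the 80% threshold by 32.7546 percentage points.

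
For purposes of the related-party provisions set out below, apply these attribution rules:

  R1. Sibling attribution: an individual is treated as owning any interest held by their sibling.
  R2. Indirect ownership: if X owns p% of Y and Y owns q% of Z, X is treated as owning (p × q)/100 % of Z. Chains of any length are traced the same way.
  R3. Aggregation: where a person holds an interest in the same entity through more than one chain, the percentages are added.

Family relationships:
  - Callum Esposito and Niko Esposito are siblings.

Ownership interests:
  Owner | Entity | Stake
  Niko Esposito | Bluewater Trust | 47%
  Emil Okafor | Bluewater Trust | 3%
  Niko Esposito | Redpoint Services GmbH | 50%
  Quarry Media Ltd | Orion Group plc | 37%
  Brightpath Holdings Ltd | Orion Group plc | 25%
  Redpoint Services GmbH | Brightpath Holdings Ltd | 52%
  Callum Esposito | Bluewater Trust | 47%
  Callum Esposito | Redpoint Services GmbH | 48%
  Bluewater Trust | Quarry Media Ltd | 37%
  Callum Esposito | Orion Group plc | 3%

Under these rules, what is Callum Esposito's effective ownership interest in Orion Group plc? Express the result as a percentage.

By sibling attribution (R1), Callum Esposito is treated as also owning Niko Esposito's interest in Redpoint Services GmbH, giving 48% + 50% = 98%.
By sibling attribution (R1), Callum Esposito is treated as also owning Niko Esposito's interest in Bluewater Trust, giving 47% + 47% = 94%.
Chain via Redpoint Services GmbH → Brightpath Holdings Ltd (R2): 98% × 52% × 25% = 12.74% of Orion Group plc.
Chain via Bluewater Trust → Quarry Media Ltd (R2): 94% × 37% × 37% = 12.8686% of Orion Group plc.
Direct interest in Orion Group plc: 3%.
Aggregating (R3): 12.74% + 12.8686% + 3% = 28.6086%.

28.6086%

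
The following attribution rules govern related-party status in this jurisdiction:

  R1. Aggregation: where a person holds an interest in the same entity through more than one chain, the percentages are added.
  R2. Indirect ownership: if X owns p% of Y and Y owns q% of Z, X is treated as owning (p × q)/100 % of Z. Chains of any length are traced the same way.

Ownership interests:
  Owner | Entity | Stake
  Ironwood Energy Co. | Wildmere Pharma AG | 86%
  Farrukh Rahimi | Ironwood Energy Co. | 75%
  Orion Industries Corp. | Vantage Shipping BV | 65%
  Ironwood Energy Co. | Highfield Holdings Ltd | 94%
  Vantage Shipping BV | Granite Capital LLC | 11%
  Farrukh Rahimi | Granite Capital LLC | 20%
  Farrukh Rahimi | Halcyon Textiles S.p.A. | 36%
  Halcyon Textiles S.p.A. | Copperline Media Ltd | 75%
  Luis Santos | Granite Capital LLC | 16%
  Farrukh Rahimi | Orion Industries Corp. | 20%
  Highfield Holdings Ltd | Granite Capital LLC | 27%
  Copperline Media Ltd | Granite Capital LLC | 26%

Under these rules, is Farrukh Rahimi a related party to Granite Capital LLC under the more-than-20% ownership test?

Yes

Chain via Ironwood Energy Co. → Highfield Holdings Ltd (R2): 75% × 94% × 27% = 19.035% of Granite Capital LLC.
Chain via Halcyon Textiles S.p.A. → Copperline Media Ltd (R2): 36% × 75% × 26% = 7.02% of Granite Capital LLC.
Chain via Orion Industries Corp. → Vantage Shipping BV (R2): 20% × 65% × 11% = 1.43% of Granite Capital LLC.
Direct interest in Granite Capital LLC: 20%.
Aggregating (R1): 19.035% + 7.02% + 1.43% + 20% = 47.485%.
47.485% exceeds the 20% threshold, so Farrukh is a related party to Granite Capital LLC.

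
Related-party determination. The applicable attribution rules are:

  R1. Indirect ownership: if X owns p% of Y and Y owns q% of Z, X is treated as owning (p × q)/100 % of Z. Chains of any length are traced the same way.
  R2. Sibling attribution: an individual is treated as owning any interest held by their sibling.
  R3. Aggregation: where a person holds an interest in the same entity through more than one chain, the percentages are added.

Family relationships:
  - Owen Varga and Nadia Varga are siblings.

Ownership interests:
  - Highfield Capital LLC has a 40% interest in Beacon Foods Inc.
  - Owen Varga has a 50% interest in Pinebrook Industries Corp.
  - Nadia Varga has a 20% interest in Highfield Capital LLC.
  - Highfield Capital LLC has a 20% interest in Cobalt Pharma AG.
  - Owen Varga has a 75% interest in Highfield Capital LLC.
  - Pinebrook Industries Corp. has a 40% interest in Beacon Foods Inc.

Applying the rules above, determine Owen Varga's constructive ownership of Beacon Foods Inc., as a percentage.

58%

By sibling attribution (R2), Owen Varga is treated as also owning Nadia Varga's interest in Highfield Capital LLC, giving 75% + 20% = 95%.
Chain via Highfield Capital LLC (R1): 95% × 40% = 38% of Beacon Foods Inc.
Chain via Pinebrook Industries Corp. (R1): 50% × 40% = 20% of Beacon Foods Inc.
Aggregating (R3): 38% + 20% = 58%.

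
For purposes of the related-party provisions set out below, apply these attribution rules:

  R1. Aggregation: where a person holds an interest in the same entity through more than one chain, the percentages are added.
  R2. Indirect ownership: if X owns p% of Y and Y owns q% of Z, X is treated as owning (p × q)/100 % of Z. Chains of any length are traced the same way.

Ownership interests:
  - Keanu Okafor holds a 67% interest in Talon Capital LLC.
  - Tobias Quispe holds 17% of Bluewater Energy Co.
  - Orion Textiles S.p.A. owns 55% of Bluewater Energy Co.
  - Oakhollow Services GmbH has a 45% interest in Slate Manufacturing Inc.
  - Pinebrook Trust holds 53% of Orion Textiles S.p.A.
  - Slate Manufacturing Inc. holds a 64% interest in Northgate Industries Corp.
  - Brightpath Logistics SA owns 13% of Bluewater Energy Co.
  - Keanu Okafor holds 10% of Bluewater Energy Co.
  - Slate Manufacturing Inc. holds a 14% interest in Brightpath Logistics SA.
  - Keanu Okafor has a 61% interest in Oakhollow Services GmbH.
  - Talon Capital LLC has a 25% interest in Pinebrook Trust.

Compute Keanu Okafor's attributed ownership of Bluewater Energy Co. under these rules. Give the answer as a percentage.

15.382215%

Chain via Talon Capital LLC → Pinebrook Trust → Orion Textiles S.p.A. (R2): 67% × 25% × 53% × 55% = 4.882625% of Bluewater Energy Co.
Chain via Oakhollow Services GmbH → Slate Manufacturing Inc. → Brightpath Logistics SA (R2): 61% × 45% × 14% × 13% = 0.49959% of Bluewater Energy Co.
Direct interest in Bluewater Energy Co: 10%.
Aggregating (R1): 4.882625% + 0.49959% + 10% = 15.382215%.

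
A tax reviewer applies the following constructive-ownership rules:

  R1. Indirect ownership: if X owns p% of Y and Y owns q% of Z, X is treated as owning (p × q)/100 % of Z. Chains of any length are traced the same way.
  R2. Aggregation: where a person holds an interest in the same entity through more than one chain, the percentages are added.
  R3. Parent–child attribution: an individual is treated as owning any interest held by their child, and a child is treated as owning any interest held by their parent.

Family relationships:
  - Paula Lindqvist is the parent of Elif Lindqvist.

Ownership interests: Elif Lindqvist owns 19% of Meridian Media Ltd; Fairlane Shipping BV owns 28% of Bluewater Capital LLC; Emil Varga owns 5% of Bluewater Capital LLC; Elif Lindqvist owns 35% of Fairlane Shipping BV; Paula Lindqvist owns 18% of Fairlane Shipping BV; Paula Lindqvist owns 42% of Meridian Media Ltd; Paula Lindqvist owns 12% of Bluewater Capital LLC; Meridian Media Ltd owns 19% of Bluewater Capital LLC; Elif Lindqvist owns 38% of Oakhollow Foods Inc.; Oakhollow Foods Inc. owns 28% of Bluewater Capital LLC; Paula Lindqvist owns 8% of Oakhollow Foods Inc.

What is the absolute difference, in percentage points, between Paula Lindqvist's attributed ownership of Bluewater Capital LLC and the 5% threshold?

By parent–child attribution (R3), Paula Lindqvist is treated as also owning Elif Lindqvist's interest in Fairlane Shipping BV, giving 18% + 35% = 53%.
By parent–child attribution (R3), Paula Lindqvist is treated as also owning Elif Lindqvist's interest in Meridian Media Ltd, giving 42% + 19% = 61%.
By parent–child attribution (R3), Paula Lindqvist is treated as also owning Elif Lindqvist's interest in Oakhollow Foods Inc, giving 8% + 38% = 46%.
Chain via Fairlane Shipping BV (R1): 53% × 28% = 14.84% of Bluewater Capital LLC.
Chain via Meridian Media Ltd (R1): 61% × 19% = 11.59% of Bluewater Capital LLC.
Chain via Oakhollow Foods Inc. (R1): 46% × 28% = 12.88% of Bluewater Capital LLC.
Direct interest in Bluewater Capital LLC: 12%.
Aggregating (R2): 14.84% + 11.59% + 12.88% + 12% = 51.31%.
51.31% exceeds the 5% threshold by 46.31 percentage points.

46.31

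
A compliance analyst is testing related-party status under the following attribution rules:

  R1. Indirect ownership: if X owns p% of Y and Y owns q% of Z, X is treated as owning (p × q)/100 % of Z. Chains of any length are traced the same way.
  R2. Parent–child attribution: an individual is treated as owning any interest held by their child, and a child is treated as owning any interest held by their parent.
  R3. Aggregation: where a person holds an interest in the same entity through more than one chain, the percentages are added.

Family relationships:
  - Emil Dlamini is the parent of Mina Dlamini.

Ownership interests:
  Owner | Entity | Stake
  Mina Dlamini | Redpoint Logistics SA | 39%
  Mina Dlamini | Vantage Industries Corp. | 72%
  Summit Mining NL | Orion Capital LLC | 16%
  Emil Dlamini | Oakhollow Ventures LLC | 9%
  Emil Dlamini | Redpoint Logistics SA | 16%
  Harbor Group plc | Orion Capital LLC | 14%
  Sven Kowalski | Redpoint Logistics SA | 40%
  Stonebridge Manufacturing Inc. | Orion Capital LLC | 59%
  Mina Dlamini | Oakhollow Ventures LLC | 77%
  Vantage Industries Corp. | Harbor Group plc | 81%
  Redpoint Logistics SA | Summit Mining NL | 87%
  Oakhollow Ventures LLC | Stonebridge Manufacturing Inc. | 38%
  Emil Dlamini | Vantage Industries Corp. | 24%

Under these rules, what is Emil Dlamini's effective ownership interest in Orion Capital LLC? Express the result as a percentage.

37.8236%

By parent–child attribution (R2), Emil Dlamini is treated as also owning Mina Dlamini's interest in Redpoint Logistics SA, giving 16% + 39% = 55%.
By parent–child attribution (R2), Emil Dlamini is treated as also owning Mina Dlamini's interest in Vantage Industries Corp, giving 24% + 72% = 96%.
By parent–child attribution (R2), Emil Dlamini is treated as also owning Mina Dlamini's interest in Oakhollow Ventures LLC, giving 9% + 77% = 86%.
Chain via Redpoint Logistics SA → Summit Mining NL (R1): 55% × 87% × 16% = 7.656% of Orion Capital LLC.
Chain via Vantage Industries Corp. → Harbor Group plc (R1): 96% × 81% × 14% = 10.8864% of Orion Capital LLC.
Chain via Oakhollow Ventures LLC → Stonebridge Manufacturing Inc. (R1): 86% × 38% × 59% = 19.2812% of Orion Capital LLC.
Aggregating (R3): 7.656% + 10.8864% + 19.2812% = 37.8236%.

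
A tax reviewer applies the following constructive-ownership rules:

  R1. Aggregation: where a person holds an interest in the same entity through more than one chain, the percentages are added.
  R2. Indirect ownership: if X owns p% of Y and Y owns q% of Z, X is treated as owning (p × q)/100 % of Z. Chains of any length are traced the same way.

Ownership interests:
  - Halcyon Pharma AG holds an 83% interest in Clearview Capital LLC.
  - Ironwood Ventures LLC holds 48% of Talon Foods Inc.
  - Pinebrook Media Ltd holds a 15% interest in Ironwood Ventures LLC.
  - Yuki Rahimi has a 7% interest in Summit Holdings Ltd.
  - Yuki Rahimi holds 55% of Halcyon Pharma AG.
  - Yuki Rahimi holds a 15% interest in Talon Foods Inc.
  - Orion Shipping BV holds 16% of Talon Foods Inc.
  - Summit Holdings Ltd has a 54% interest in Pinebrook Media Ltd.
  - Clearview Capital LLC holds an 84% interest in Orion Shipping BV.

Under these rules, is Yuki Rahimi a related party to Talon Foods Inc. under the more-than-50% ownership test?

No

Chain via Summit Holdings Ltd → Pinebrook Media Ltd → Ironwood Ventures LLC (R2): 7% × 54% × 15% × 48% = 0.27216% of Talon Foods Inc.
Chain via Halcyon Pharma AG → Clearview Capital LLC → Orion Shipping BV (R2): 55% × 83% × 84% × 16% = 6.13536% of Talon Foods Inc.
Direct interest in Talon Foods Inc: 15%.
Aggregating (R1): 0.27216% + 6.13536% + 15% = 21.40752%.
21.40752% does not exceed the 50% threshold, so Yuki is not a related party to Talon Foods Inc.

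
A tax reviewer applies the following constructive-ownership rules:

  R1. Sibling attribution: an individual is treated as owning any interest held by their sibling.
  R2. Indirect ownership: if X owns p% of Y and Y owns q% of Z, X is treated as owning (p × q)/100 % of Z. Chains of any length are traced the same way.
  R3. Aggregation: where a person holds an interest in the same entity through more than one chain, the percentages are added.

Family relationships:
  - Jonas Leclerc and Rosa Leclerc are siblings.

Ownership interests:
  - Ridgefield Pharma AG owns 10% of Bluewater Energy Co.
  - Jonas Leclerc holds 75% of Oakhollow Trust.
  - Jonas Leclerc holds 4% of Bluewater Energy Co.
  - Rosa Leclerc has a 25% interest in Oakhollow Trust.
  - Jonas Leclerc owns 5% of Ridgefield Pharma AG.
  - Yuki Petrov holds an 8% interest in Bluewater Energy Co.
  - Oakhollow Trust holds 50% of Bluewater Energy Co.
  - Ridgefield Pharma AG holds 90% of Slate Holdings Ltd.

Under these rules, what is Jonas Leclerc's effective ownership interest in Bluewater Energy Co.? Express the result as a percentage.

By sibling attribution (R1), Jonas Leclerc is treated as also owning Rosa Leclerc's interest in Oakhollow Trust, giving 75% + 25% = 100%.
Chain via Oakhollow Trust (R2): 100% × 50% = 50% of Bluewater Energy Co.
Chain via Ridgefield Pharma AG (R2): 5% × 10% = 0.5% of Bluewater Energy Co.
Direct interest in Bluewater Energy Co: 4%.
Aggregating (R3): 50% + 0.5% + 4% = 54.5%.

54.5%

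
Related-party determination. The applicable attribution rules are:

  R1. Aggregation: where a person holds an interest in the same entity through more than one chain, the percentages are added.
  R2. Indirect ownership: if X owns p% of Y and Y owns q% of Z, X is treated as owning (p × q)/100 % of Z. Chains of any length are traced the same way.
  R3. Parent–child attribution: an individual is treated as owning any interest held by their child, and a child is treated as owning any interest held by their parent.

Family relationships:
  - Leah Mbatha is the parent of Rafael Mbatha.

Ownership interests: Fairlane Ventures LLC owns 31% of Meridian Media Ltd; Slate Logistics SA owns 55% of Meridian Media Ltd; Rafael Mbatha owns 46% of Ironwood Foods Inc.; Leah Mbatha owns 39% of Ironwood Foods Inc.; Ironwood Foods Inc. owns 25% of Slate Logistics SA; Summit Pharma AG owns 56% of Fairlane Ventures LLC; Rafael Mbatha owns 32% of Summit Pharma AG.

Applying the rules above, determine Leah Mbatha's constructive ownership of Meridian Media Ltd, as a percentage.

By parent–child attribution (R3), Leah Mbatha is treated as also owning Rafael Mbatha's interest in Ironwood Foods Inc, giving 39% + 46% = 85%.
By parent–child attribution (R3), Leah Mbatha is treated as owning Rafael Mbatha's 32% interest in Summit Pharma AG.
Chain via Ironwood Foods Inc. → Slate Logistics SA (R2): 85% × 25% × 55% = 11.6875% of Meridian Media Ltd.
Chain via Summit Pharma AG → Fairlane Ventures LLC (R2): 32% × 56% × 31% = 5.5552% of Meridian Media Ltd.
Aggregating (R1): 11.6875% + 5.5552% = 17.2427%.

17.2427%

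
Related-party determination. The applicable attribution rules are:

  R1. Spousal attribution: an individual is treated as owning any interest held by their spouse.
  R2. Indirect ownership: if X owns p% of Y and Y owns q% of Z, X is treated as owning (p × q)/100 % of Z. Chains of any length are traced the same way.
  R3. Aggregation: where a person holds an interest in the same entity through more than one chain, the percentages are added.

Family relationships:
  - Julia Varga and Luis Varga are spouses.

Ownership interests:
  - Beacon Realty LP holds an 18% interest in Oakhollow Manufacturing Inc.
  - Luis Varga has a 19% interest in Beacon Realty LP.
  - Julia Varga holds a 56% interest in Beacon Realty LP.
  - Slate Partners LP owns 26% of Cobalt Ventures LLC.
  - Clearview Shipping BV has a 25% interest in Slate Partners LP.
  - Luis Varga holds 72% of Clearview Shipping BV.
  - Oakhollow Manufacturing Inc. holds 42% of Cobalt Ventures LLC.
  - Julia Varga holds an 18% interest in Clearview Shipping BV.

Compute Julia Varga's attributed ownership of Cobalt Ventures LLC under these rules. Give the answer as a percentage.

11.52%

By spousal attribution (R1), Julia Varga is treated as also owning Luis Varga's interest in Beacon Realty LP, giving 56% + 19% = 75%.
By spousal attribution (R1), Julia Varga is treated as also owning Luis Varga's interest in Clearview Shipping BV, giving 18% + 72% = 90%.
Chain via Beacon Realty LP → Oakhollow Manufacturing Inc. (R2): 75% × 18% × 42% = 5.67% of Cobalt Ventures LLC.
Chain via Clearview Shipping BV → Slate Partners LP (R2): 90% × 25% × 26% = 5.85% of Cobalt Ventures LLC.
Aggregating (R3): 5.67% + 5.85% = 11.52%.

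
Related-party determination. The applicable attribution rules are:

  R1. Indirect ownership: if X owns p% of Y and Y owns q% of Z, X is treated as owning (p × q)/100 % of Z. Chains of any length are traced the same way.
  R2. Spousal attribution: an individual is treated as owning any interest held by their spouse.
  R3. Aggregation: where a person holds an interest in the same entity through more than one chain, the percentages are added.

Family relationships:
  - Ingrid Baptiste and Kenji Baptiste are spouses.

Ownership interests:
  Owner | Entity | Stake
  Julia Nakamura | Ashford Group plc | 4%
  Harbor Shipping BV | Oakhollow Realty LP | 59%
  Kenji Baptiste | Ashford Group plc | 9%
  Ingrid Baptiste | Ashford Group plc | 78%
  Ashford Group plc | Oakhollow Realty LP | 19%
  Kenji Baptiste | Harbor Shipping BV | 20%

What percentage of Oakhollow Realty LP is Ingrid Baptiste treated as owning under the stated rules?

By spousal attribution (R2), Ingrid Baptiste is treated as also owning Kenji Baptiste's interest in Ashford Group plc, giving 78% + 9% = 87%.
By spousal attribution (R2), Ingrid Baptiste is treated as owning Kenji Baptiste's 20% interest in Harbor Shipping BV.
Chain via Ashford Group plc (R1): 87% × 19% = 16.53% of Oakhollow Realty LP.
Chain via Harbor Shipping BV (R1): 20% × 59% = 11.8% of Oakhollow Realty LP.
Aggregating (R3): 16.53% + 11.8% = 28.33%.

28.33%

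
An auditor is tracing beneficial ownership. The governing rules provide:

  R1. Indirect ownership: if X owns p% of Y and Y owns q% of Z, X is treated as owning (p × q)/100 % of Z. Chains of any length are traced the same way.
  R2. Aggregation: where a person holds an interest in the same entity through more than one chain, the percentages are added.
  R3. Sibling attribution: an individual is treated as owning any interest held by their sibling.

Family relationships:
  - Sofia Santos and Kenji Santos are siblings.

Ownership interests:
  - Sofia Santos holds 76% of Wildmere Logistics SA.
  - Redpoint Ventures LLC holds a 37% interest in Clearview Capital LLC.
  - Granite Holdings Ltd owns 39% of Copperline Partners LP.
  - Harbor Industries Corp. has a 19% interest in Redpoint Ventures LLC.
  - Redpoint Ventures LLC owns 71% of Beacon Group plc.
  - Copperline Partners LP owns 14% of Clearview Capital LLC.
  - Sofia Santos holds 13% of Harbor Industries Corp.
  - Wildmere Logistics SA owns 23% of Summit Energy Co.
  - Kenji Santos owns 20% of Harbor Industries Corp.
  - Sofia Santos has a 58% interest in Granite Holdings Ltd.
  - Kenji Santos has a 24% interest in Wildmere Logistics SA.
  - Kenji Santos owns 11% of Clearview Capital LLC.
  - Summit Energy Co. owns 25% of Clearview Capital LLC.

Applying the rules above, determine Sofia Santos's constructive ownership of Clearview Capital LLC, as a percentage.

22.2367%

By sibling attribution (R3), Sofia Santos is treated as also owning Kenji Santos's interest in Wildmere Logistics SA, giving 76% + 24% = 100%.
By sibling attribution (R3), Sofia Santos is treated as also owning Kenji Santos's interest in Harbor Industries Corp, giving 13% + 20% = 33%.
By sibling attribution (R3), Sofia Santos is treated as owning Kenji Santos's 11% interest in Clearview Capital LLC.
Chain via Wildmere Logistics SA → Summit Energy Co. (R1): 100% × 23% × 25% = 5.75% of Clearview Capital LLC.
Chain via Harbor Industries Corp. → Redpoint Ventures LLC (R1): 33% × 19% × 37% = 2.3199% of Clearview Capital LLC.
Chain via Granite Holdings Ltd → Copperline Partners LP (R1): 58% × 39% × 14% = 3.1668% of Clearview Capital LLC.
Direct interest in Clearview Capital LLC: 11%.
Aggregating (R2): 5.75% + 2.3199% + 3.1668% + 11% = 22.2367%.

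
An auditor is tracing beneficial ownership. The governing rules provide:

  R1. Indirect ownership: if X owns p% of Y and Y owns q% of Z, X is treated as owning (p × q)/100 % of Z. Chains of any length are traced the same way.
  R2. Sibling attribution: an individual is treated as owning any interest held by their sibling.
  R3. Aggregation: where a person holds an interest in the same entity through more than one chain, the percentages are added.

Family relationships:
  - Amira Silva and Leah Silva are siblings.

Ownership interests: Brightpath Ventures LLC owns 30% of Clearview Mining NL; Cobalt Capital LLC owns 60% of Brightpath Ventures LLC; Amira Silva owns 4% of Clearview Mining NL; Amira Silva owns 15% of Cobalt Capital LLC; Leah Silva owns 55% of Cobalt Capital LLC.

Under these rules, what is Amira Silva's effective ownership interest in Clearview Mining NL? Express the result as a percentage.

By sibling attribution (R2), Amira Silva is treated as also owning Leah Silva's interest in Cobalt Capital LLC, giving 15% + 55% = 70%.
Chain via Cobalt Capital LLC → Brightpath Ventures LLC (R1): 70% × 60% × 30% = 12.6% of Clearview Mining NL.
Direct interest in Clearview Mining NL: 4%.
Aggregating (R3): 12.6% + 4% = 16.6%.

16.6%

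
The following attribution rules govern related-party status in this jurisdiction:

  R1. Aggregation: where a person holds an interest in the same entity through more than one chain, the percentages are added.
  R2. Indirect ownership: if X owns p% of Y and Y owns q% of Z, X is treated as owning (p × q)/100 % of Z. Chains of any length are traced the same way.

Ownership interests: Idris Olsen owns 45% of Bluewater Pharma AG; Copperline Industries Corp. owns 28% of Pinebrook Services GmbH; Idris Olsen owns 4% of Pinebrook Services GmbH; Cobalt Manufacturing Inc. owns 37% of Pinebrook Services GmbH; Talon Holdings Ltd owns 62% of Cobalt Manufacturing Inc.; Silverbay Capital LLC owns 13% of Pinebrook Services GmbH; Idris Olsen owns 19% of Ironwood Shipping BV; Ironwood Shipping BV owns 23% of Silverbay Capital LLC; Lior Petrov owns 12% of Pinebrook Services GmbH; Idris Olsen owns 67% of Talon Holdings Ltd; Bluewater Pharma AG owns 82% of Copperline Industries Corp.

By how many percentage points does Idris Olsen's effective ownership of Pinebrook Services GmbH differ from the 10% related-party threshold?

Chain via Talon Holdings Ltd → Cobalt Manufacturing Inc. (R2): 67% × 62% × 37% = 15.3698% of Pinebrook Services GmbH.
Chain via Bluewater Pharma AG → Copperline Industries Corp. (R2): 45% × 82% × 28% = 10.332% of Pinebrook Services GmbH.
Chain via Ironwood Shipping BV → Silverbay Capital LLC (R2): 19% × 23% × 13% = 0.5681% of Pinebrook Services GmbH.
Direct interest in Pinebrook Services GmbH: 4%.
Aggregating (R1): 15.3698% + 10.332% + 0.5681% + 4% = 30.2699%.
30.2699% exceeds the 10% threshold by 20.2699 percentage points.

20.2699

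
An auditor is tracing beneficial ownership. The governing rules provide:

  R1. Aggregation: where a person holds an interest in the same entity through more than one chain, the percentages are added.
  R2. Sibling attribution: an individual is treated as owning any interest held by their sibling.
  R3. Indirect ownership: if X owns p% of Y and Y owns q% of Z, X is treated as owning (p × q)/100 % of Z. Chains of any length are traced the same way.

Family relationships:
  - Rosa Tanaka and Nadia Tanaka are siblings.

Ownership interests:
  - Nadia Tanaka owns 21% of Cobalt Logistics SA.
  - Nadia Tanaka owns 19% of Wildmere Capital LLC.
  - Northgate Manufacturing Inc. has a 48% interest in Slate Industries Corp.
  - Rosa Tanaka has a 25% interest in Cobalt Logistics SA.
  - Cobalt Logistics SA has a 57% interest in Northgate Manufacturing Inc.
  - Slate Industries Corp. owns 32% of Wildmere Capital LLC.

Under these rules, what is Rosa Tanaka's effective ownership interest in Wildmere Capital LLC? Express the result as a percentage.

23.027392%

By sibling attribution (R2), Rosa Tanaka is treated as also owning Nadia Tanaka's interest in Cobalt Logistics SA, giving 25% + 21% = 46%.
By sibling attribution (R2), Rosa Tanaka is treated as owning Nadia Tanaka's 19% interest in Wildmere Capital LLC.
Chain via Cobalt Logistics SA → Northgate Manufacturing Inc. → Slate Industries Corp. (R3): 46% × 57% × 48% × 32% = 4.027392% of Wildmere Capital LLC.
Direct interest in Wildmere Capital LLC: 19%.
Aggregating (R1): 4.027392% + 19% = 23.027392%.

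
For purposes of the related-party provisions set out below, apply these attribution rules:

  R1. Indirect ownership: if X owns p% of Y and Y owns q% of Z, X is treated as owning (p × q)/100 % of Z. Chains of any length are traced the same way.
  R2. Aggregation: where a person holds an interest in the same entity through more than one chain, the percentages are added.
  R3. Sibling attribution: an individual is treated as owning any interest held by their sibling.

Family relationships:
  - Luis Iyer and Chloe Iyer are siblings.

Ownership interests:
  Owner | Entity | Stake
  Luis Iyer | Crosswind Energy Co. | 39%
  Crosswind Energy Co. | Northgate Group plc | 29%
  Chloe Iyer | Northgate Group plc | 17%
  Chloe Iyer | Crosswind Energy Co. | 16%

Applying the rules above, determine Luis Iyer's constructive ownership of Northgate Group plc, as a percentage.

By sibling attribution (R3), Luis Iyer is treated as also owning Chloe Iyer's interest in Crosswind Energy Co, giving 39% + 16% = 55%.
By sibling attribution (R3), Luis Iyer is treated as owning Chloe Iyer's 17% interest in Northgate Group plc.
Chain via Crosswind Energy Co. (R1): 55% × 29% = 15.95% of Northgate Group plc.
Direct interest in Northgate Group plc: 17%.
Aggregating (R2): 15.95% + 17% = 32.95%.

32.95%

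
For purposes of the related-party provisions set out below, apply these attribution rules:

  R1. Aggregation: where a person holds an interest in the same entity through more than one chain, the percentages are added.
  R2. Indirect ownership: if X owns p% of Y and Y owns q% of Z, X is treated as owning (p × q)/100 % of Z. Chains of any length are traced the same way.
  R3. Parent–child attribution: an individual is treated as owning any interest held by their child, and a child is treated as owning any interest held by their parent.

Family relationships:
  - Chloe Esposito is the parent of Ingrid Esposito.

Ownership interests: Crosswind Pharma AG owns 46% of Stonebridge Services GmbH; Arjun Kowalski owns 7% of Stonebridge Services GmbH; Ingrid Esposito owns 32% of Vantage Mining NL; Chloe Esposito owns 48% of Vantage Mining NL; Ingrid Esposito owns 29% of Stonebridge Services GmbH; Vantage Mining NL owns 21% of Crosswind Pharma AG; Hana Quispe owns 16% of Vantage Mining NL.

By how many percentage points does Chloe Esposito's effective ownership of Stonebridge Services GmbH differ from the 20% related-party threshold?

16.728

By parent–child attribution (R3), Chloe Esposito is treated as also owning Ingrid Esposito's interest in Vantage Mining NL, giving 48% + 32% = 80%.
By parent–child attribution (R3), Chloe Esposito is treated as owning Ingrid Esposito's 29% interest in Stonebridge Services GmbH.
Chain via Vantage Mining NL → Crosswind Pharma AG (R2): 80% × 21% × 46% = 7.728% of Stonebridge Services GmbH.
Direct interest in Stonebridge Services GmbH: 29%.
Aggregating (R1): 7.728% + 29% = 36.728%.
36.728% exceeds the 20% threshold by 16.728 percentage points.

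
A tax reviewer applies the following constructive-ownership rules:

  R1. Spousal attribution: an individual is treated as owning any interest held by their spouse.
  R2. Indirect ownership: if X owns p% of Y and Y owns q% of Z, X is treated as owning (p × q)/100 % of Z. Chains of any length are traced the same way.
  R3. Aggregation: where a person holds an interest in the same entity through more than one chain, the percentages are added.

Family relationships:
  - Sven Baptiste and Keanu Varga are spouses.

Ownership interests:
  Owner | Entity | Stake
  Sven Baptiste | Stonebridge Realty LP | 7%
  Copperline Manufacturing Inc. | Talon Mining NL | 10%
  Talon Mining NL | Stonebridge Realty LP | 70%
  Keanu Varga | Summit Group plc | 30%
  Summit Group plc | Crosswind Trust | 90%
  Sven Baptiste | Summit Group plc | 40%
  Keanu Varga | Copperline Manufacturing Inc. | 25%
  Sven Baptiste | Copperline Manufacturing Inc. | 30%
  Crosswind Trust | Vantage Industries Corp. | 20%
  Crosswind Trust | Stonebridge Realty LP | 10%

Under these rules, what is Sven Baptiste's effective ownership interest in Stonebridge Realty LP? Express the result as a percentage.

17.15%

By spousal attribution (R1), Sven Baptiste is treated as also owning Keanu Varga's interest in Copperline Manufacturing Inc, giving 30% + 25% = 55%.
By spousal attribution (R1), Sven Baptiste is treated as also owning Keanu Varga's interest in Summit Group plc, giving 40% + 30% = 70%.
Chain via Copperline Manufacturing Inc. → Talon Mining NL (R2): 55% × 10% × 70% = 3.85% of Stonebridge Realty LP.
Chain via Summit Group plc → Crosswind Trust (R2): 70% × 90% × 10% = 6.3% of Stonebridge Realty LP.
Direct interest in Stonebridge Realty LP: 7%.
Aggregating (R3): 3.85% + 6.3% + 7% = 17.15%.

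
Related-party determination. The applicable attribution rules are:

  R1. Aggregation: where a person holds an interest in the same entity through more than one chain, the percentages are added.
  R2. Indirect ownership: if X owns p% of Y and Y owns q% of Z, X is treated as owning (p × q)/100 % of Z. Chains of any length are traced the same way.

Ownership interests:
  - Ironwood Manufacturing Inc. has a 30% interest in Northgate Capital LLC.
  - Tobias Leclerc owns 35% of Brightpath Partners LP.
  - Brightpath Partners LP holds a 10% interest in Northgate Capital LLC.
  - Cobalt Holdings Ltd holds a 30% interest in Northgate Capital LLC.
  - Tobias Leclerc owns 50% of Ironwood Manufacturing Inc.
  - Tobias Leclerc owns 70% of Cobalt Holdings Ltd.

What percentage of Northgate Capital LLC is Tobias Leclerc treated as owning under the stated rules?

39.5%

Chain via Brightpath Partners LP (R2): 35% × 10% = 3.5% of Northgate Capital LLC.
Chain via Ironwood Manufacturing Inc. (R2): 50% × 30% = 15% of Northgate Capital LLC.
Chain via Cobalt Holdings Ltd (R2): 70% × 30% = 21% of Northgate Capital LLC.
Aggregating (R1): 3.5% + 15% + 21% = 39.5%.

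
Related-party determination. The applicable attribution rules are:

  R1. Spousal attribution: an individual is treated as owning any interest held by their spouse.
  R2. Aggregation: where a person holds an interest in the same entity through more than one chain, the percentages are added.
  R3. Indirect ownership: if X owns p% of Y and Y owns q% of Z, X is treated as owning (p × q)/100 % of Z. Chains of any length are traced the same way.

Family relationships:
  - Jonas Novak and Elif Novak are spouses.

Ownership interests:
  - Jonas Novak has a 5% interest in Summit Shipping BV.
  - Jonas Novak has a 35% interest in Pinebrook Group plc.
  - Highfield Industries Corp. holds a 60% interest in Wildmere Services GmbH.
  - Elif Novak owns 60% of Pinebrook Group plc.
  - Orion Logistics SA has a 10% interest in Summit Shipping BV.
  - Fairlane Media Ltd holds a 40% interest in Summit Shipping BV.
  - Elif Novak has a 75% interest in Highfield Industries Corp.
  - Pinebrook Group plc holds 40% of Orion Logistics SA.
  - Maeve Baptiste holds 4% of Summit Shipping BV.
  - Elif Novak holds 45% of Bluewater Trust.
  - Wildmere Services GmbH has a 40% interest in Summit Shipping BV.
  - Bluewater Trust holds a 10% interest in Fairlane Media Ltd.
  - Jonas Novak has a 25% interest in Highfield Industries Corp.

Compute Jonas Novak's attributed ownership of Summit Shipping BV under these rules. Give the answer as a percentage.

By spousal attribution (R1), Jonas Novak is treated as also owning Elif Novak's interest in Highfield Industries Corp, giving 25% + 75% = 100%.
By spousal attribution (R1), Jonas Novak is treated as also owning Elif Novak's interest in Pinebrook Group plc, giving 35% + 60% = 95%.
By spousal attribution (R1), Jonas Novak is treated as owning Elif Novak's 45% interest in Bluewater Trust.
Chain via Highfield Industries Corp. → Wildmere Services GmbH (R3): 100% × 60% × 40% = 24% of Summit Shipping BV.
Chain via Pinebrook Group plc → Orion Logistics SA (R3): 95% × 40% × 10% = 3.8% of Summit Shipping BV.
Direct interest in Summit Shipping BV: 5%.
Chain via Bluewater Trust → Fairlane Media Ltd (R3): 45% × 10% × 40% = 1.8% of Summit Shipping BV.
Aggregating (R2): 24% + 3.8% + 5% + 1.8% = 34.6%.

34.6%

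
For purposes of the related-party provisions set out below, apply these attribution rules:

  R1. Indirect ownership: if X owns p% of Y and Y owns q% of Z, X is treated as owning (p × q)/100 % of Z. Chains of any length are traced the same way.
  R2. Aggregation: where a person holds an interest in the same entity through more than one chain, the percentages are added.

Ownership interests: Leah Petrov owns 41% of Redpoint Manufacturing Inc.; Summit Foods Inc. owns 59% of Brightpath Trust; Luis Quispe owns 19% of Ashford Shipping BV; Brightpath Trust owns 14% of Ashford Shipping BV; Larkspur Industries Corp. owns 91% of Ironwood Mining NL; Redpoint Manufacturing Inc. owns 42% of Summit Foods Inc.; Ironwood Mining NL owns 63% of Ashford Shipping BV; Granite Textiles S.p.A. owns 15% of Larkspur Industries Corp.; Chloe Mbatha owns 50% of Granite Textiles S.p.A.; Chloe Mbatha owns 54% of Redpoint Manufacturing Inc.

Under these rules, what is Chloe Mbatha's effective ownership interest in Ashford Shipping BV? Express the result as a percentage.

6.173118%

Chain via Granite Textiles S.p.A. → Larkspur Industries Corp. → Ironwood Mining NL (R1): 50% × 15% × 91% × 63% = 4.29975% of Ashford Shipping BV.
Chain via Redpoint Manufacturing Inc. → Summit Foods Inc. → Brightpath Trust (R1): 54% × 42% × 59% × 14% = 1.873368% of Ashford Shipping BV.
Aggregating (R2): 4.29975% + 1.873368% = 6.173118%.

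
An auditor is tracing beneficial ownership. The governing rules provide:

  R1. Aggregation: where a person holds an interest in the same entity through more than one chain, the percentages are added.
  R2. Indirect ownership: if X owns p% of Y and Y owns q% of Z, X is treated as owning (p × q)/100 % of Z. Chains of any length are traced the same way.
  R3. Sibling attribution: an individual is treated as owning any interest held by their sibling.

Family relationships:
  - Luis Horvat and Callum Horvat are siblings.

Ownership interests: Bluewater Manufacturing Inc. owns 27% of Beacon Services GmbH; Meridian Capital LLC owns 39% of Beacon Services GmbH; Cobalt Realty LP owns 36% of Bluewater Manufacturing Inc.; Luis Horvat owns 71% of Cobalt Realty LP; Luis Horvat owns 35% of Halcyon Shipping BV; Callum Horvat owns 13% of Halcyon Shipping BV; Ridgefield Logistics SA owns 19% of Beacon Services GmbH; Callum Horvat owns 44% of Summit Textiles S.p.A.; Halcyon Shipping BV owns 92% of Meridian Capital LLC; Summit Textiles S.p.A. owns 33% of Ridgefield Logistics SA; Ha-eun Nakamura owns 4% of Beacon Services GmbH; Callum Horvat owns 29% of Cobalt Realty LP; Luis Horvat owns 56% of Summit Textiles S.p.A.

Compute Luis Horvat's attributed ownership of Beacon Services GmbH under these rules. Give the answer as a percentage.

By sibling attribution (R3), Luis Horvat is treated as also owning Callum Horvat's interest in Summit Textiles S.p.A, giving 56% + 44% = 100%.
By sibling attribution (R3), Luis Horvat is treated as also owning Callum Horvat's interest in Halcyon Shipping BV, giving 35% + 13% = 48%.
By sibling attribution (R3), Luis Horvat is treated as also owning Callum Horvat's interest in Cobalt Realty LP, giving 71% + 29% = 100%.
Chain via Summit Textiles S.p.A. → Ridgefield Logistics SA (R2): 100% × 33% × 19% = 6.27% of Beacon Services GmbH.
Chain via Halcyon Shipping BV → Meridian Capital LLC (R2): 48% × 92% × 39% = 17.2224% of Beacon Services GmbH.
Chain via Cobalt Realty LP → Bluewater Manufacturing Inc. (R2): 100% × 36% × 27% = 9.72% of Beacon Services GmbH.
Aggregating (R1): 6.27% + 17.2224% + 9.72% = 33.2124%.

33.2124%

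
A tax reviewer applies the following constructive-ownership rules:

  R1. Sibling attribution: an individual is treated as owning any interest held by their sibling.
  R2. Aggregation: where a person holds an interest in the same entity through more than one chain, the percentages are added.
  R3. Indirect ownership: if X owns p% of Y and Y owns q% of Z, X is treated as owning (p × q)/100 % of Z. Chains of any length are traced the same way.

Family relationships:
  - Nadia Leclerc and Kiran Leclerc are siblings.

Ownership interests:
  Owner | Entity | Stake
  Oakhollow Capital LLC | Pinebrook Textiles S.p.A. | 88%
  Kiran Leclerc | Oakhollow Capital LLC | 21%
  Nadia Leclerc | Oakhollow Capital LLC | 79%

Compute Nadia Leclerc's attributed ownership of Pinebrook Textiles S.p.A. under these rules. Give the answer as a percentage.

88%

By sibling attribution (R1), Nadia Leclerc is treated as also owning Kiran Leclerc's interest in Oakhollow Capital LLC, giving 79% + 21% = 100%.
Chain via Oakhollow Capital LLC (R3): 100% × 88% = 88% of Pinebrook Textiles S.p.A.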